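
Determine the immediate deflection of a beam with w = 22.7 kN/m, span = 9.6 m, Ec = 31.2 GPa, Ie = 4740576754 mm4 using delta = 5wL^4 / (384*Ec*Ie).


Convert: L = 9.6 m = 9600 mm, Ec = 31.2 GPa = 31200 MPa
delta = 5 * 22.7 * 9600^4 / (384 * 31200 * 4740576754)
= 16.97 mm

16.97


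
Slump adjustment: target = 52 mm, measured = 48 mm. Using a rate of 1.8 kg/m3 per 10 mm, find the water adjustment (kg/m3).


Difference = 52 - 48 = 4 mm
Water adjustment = 4 * 1.8 / 10 = 0.7 kg/m3

0.7


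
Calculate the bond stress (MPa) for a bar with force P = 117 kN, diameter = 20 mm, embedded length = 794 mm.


u = P / (pi * db * ld)
= 117 * 1000 / (pi * 20 * 794)
= 2.345 MPa

2.345


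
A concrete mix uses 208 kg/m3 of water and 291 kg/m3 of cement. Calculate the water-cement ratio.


w/c = water / cement
w/c = 208 / 291 = 0.715

0.715


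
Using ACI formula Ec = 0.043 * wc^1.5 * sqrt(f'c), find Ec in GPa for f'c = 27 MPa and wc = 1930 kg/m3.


Ec = 0.043 * 1930^1.5 * sqrt(27) / 1000
= 18.94 GPa

18.94


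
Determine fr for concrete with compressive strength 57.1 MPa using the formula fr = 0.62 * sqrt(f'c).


fr = 0.62 * sqrt(57.1)
= 4.685 MPa

4.685


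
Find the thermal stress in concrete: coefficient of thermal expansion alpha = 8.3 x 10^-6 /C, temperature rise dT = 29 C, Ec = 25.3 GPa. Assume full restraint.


sigma = alpha * dT * Ec
= 8.3e-6 * 29 * 25.3 * 1000
= 6.09 MPa

6.09


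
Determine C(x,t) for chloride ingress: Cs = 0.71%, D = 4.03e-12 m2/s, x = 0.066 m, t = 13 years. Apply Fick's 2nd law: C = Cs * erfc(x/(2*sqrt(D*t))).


t_seconds = 13 * 365.25 * 24 * 3600 = 410248800.0 s
arg = 0.066 / (2 * sqrt(4.03e-12 * 410248800.0))
= 0.8116
erfc(0.8116) = 0.2511
C = 0.71 * 0.2511 = 0.1783%

0.1783


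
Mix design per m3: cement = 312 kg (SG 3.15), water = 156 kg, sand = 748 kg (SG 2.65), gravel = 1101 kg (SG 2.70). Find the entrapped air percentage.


Vol cement = 312 / (3.15 * 1000) = 0.099048 m3
Vol water = 156 / 1000 = 0.156 m3
Vol sand = 748 / (2.65 * 1000) = 0.282264 m3
Vol gravel = 1101 / (2.70 * 1000) = 0.407778 m3
Total solid + water volume = 0.94509 m3
Air = (1 - 0.94509) * 100 = 5.49%

5.49


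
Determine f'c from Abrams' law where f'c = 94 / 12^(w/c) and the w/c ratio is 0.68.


f'c = 94 / 12^0.68
= 94 / 5.418
= 17.35 MPa

17.35


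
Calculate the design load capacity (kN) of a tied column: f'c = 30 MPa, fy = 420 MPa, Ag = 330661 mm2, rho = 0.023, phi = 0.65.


Ast = rho * Ag = 0.023 * 330661 = 7605.203 mm2
phi*Pn = 0.65 * 0.80 * (0.85 * 30 * (330661 - 7605.203) + 420 * 7605.203) / 1000
= 5944.7 kN

5944.7


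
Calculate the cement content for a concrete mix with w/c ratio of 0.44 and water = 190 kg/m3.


Cement = water / (w/c)
= 190 / 0.44
= 431.8 kg/m3

431.8


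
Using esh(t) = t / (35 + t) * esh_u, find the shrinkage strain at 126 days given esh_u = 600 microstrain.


esh(126) = 126 / (35 + 126) * 600
= 126 / 161 * 600
= 469.6 microstrain

469.6


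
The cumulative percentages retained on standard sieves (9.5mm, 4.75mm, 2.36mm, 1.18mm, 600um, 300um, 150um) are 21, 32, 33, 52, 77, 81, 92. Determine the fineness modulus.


FM = sum(cumulative % retained) / 100
= 388 / 100
= 3.88

3.88


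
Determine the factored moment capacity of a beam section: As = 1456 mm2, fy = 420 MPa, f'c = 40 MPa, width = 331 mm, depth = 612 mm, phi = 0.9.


a = As * fy / (0.85 * f'c * b)
= 1456 * 420 / (0.85 * 40 * 331)
= 54.338 mm
Mn = As * fy * (d - a/2) / 10^6
= 357.6358 kN-m
phi*Mn = 0.9 * 357.6358 = 321.87 kN-m

321.87


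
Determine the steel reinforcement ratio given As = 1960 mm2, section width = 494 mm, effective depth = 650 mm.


rho = As / (b * d)
= 1960 / (494 * 650)
= 0.0061

0.0061


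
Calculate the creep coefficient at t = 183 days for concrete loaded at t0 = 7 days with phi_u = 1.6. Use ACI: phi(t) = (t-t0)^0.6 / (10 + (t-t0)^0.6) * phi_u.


dt = 183 - 7 = 176
phi = 176^0.6 / (10 + 176^0.6) * 1.6
= 1.104

1.104


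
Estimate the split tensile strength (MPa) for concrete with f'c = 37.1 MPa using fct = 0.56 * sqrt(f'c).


fct = 0.56 * sqrt(37.1)
= 0.56 * 6.091
= 3.411 MPa

3.411


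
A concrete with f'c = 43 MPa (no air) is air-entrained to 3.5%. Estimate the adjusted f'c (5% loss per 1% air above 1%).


Strength loss = (3.5 - 1) * 5 = 12.5%
f'c = 43 * (1 - 12.5/100)
= 37.62 MPa

37.62


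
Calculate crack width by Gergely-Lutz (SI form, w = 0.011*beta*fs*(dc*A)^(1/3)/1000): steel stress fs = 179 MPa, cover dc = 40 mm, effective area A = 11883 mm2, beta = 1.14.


w = 0.011 * beta * fs * (dc * A)^(1/3) / 1000
= 0.011 * 1.14 * 179 * (40 * 11883)^(1/3) / 1000
= 0.175 mm

0.175


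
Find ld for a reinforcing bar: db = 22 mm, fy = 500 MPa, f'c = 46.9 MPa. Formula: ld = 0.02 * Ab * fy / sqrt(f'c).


Ab = pi * 22^2 / 4 = 380.133 mm2
ld = 0.02 * 380.133 * 500 / sqrt(46.9)
= 555.1 mm

555.1


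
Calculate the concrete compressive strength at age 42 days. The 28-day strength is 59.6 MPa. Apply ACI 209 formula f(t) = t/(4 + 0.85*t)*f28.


f(42) = 42 / (4 + 0.85 * 42) * 59.6
= 42 / 39.7 * 59.6
= 63.05 MPa

63.05


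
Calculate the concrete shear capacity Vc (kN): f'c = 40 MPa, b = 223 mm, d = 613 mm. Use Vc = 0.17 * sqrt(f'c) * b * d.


Vc = 0.17 * sqrt(40) * 223 * 613 / 1000
= 146.98 kN

146.98


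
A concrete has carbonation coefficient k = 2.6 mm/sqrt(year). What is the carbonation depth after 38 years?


depth = k * sqrt(t)
= 2.6 * sqrt(38)
= 16.03 mm

16.03


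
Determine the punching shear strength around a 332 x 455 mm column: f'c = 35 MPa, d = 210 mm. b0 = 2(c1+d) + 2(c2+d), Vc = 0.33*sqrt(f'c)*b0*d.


b0 = 2*(332 + 210) + 2*(455 + 210) = 2414 mm
Vc = 0.33 * sqrt(35) * 2414 * 210 / 1000
= 989.7 kN

989.7


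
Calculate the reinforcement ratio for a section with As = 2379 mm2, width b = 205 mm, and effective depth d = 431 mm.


rho = As / (b * d)
= 2379 / (205 * 431)
= 0.0269

0.0269


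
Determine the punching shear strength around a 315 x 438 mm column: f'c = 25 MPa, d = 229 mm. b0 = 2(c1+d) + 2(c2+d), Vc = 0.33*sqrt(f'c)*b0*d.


b0 = 2*(315 + 229) + 2*(438 + 229) = 2422 mm
Vc = 0.33 * sqrt(25) * 2422 * 229 / 1000
= 915.15 kN

915.15


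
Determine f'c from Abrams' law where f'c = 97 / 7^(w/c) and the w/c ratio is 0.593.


f'c = 97 / 7^0.593
= 97 / 3.171
= 30.59 MPa

30.59


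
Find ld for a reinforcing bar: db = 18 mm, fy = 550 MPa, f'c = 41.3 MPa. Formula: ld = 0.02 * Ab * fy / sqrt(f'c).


Ab = pi * 18^2 / 4 = 254.469 mm2
ld = 0.02 * 254.469 * 550 / sqrt(41.3)
= 435.6 mm

435.6


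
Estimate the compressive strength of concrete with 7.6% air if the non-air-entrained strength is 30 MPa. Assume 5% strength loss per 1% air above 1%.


Strength loss = (7.6 - 1) * 5 = 33.0%
f'c = 30 * (1 - 33.0/100)
= 20.1 MPa

20.1


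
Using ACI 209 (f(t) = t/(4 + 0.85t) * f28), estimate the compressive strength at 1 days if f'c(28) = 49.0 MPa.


f(1) = 1 / (4 + 0.85 * 1) * 49.0
= 1 / 4.85 * 49.0
= 10.1 MPa

10.1


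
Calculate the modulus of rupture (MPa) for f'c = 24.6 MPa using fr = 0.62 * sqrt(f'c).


fr = 0.62 * sqrt(24.6)
= 3.075 MPa

3.075


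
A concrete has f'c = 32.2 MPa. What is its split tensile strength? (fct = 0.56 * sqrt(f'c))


fct = 0.56 * sqrt(32.2)
= 0.56 * 5.675
= 3.178 MPa

3.178


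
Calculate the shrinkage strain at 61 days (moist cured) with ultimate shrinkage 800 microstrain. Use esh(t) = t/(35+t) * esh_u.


esh(61) = 61 / (35 + 61) * 800
= 61 / 96 * 800
= 508.3 microstrain

508.3


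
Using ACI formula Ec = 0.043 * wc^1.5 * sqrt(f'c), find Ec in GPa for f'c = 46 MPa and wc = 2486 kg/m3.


Ec = 0.043 * 2486^1.5 * sqrt(46) / 1000
= 36.15 GPa

36.15


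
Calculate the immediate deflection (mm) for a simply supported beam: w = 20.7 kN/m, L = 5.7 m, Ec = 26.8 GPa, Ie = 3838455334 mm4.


Convert: L = 5.7 m = 5700 mm, Ec = 26.8 GPa = 26800 MPa
delta = 5 * 20.7 * 5700^4 / (384 * 26800 * 3838455334)
= 2.77 mm

2.77


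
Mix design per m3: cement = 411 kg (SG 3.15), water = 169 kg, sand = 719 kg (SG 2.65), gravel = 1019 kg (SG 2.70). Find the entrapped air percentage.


Vol cement = 411 / (3.15 * 1000) = 0.130476 m3
Vol water = 169 / 1000 = 0.169 m3
Vol sand = 719 / (2.65 * 1000) = 0.271321 m3
Vol gravel = 1019 / (2.70 * 1000) = 0.377407 m3
Total solid + water volume = 0.948204 m3
Air = (1 - 0.948204) * 100 = 5.18%

5.18


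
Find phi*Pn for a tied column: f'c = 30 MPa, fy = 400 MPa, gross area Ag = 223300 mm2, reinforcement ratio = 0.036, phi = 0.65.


Ast = rho * Ag = 0.036 * 223300 = 8038.8 mm2
phi*Pn = 0.65 * 0.80 * (0.85 * 30 * (223300 - 8038.8) + 400 * 8038.8) / 1000
= 4526.43 kN

4526.43


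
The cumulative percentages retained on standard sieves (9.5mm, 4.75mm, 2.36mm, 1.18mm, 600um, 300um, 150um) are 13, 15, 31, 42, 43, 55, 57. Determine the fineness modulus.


FM = sum(cumulative % retained) / 100
= 256 / 100
= 2.56

2.56


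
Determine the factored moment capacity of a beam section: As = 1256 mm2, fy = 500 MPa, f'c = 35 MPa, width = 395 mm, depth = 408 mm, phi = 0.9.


a = As * fy / (0.85 * f'c * b)
= 1256 * 500 / (0.85 * 35 * 395)
= 53.4411 mm
Mn = As * fy * (d - a/2) / 10^6
= 239.4435 kN-m
phi*Mn = 0.9 * 239.4435 = 215.5 kN-m

215.5


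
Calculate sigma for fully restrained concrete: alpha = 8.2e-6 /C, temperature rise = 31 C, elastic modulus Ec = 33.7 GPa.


sigma = alpha * dT * Ec
= 8.2e-6 * 31 * 33.7 * 1000
= 8.567 MPa

8.567


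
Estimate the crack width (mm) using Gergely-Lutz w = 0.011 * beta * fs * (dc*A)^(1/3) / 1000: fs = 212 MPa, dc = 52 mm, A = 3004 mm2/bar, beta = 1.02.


w = 0.011 * beta * fs * (dc * A)^(1/3) / 1000
= 0.011 * 1.02 * 212 * (52 * 3004)^(1/3) / 1000
= 0.128 mm

0.128


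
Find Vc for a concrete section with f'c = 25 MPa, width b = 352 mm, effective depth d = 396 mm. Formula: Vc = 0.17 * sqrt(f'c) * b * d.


Vc = 0.17 * sqrt(25) * 352 * 396 / 1000
= 118.48 kN

118.48


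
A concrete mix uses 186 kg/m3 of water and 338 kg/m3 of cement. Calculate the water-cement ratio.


w/c = water / cement
w/c = 186 / 338 = 0.55

0.55


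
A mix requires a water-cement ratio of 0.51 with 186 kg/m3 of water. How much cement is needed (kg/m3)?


Cement = water / (w/c)
= 186 / 0.51
= 364.7 kg/m3

364.7


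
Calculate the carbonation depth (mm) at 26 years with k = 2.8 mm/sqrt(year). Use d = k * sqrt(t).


depth = k * sqrt(t)
= 2.8 * sqrt(26)
= 14.28 mm

14.28


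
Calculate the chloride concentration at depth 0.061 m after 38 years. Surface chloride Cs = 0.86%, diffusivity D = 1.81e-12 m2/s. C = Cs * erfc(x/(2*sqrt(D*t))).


t_seconds = 38 * 365.25 * 24 * 3600 = 1199188800.0 s
arg = 0.061 / (2 * sqrt(1.81e-12 * 1199188800.0))
= 0.6547
erfc(0.6547) = 0.3545
C = 0.86 * 0.3545 = 0.3049%

0.3049


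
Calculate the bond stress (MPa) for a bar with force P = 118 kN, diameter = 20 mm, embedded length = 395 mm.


u = P / (pi * db * ld)
= 118 * 1000 / (pi * 20 * 395)
= 4.755 MPa

4.755


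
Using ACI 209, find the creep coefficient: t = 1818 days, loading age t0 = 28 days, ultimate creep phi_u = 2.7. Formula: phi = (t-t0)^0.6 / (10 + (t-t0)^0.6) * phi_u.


dt = 1818 - 28 = 1790
phi = 1790^0.6 / (10 + 1790^0.6) * 2.7
= 2.429

2.429


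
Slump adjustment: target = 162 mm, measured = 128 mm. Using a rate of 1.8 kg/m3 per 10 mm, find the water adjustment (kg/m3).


Difference = 162 - 128 = 34 mm
Water adjustment = 34 * 1.8 / 10 = 6.1 kg/m3

6.1


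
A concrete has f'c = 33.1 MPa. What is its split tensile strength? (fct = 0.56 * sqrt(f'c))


fct = 0.56 * sqrt(33.1)
= 0.56 * 5.753
= 3.222 MPa

3.222


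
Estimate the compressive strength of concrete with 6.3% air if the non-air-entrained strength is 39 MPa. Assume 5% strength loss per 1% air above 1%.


Strength loss = (6.3 - 1) * 5 = 26.5%
f'c = 39 * (1 - 26.5/100)
= 28.66 MPa

28.66


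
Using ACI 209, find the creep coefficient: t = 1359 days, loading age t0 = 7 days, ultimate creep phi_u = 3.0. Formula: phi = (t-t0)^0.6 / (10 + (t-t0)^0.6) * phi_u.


dt = 1359 - 7 = 1352
phi = 1352^0.6 / (10 + 1352^0.6) * 3.0
= 2.65

2.65


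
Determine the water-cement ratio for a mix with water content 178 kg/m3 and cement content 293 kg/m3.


w/c = water / cement
w/c = 178 / 293 = 0.608

0.608


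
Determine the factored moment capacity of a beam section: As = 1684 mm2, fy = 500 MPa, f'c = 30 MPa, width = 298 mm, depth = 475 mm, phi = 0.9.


a = As * fy / (0.85 * f'c * b)
= 1684 * 500 / (0.85 * 30 * 298)
= 110.8041 mm
Mn = As * fy * (d - a/2) / 10^6
= 353.3015 kN-m
phi*Mn = 0.9 * 353.3015 = 317.97 kN-m

317.97


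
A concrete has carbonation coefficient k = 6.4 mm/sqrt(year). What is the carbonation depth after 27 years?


depth = k * sqrt(t)
= 6.4 * sqrt(27)
= 33.26 mm

33.26


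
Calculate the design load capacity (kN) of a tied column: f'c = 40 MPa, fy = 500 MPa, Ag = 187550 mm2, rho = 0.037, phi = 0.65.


Ast = rho * Ag = 0.037 * 187550 = 6939.35 mm2
phi*Pn = 0.65 * 0.80 * (0.85 * 40 * (187550 - 6939.35) + 500 * 6939.35) / 1000
= 4997.43 kN

4997.43


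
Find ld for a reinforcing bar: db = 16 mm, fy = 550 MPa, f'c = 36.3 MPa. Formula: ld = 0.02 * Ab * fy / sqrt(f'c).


Ab = pi * 16^2 / 4 = 201.062 mm2
ld = 0.02 * 201.062 * 550 / sqrt(36.3)
= 367.1 mm

367.1


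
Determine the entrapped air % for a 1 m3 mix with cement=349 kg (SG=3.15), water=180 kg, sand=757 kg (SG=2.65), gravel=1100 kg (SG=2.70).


Vol cement = 349 / (3.15 * 1000) = 0.110794 m3
Vol water = 180 / 1000 = 0.18 m3
Vol sand = 757 / (2.65 * 1000) = 0.28566 m3
Vol gravel = 1100 / (2.70 * 1000) = 0.407407 m3
Total solid + water volume = 0.983861 m3
Air = (1 - 0.983861) * 100 = 1.61%

1.61


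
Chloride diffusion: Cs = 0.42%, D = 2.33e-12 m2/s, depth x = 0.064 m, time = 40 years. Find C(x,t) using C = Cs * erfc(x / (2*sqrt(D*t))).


t_seconds = 40 * 365.25 * 24 * 3600 = 1262304000.0 s
arg = 0.064 / (2 * sqrt(2.33e-12 * 1262304000.0))
= 0.5901
erfc(0.5901) = 0.404
C = 0.42 * 0.404 = 0.1697%

0.1697


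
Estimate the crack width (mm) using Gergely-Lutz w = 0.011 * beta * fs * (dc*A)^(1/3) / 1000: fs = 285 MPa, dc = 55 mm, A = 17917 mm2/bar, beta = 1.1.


w = 0.011 * beta * fs * (dc * A)^(1/3) / 1000
= 0.011 * 1.1 * 285 * (55 * 17917)^(1/3) / 1000
= 0.343 mm

0.343


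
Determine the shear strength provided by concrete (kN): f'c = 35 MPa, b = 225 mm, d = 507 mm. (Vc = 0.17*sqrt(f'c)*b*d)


Vc = 0.17 * sqrt(35) * 225 * 507 / 1000
= 114.73 kN

114.73


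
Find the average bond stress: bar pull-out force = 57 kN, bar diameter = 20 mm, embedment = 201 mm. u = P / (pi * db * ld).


u = P / (pi * db * ld)
= 57 * 1000 / (pi * 20 * 201)
= 4.513 MPa

4.513


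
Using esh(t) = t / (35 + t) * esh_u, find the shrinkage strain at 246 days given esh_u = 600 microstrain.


esh(246) = 246 / (35 + 246) * 600
= 246 / 281 * 600
= 525.3 microstrain

525.3


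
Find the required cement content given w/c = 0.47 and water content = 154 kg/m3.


Cement = water / (w/c)
= 154 / 0.47
= 327.7 kg/m3

327.7


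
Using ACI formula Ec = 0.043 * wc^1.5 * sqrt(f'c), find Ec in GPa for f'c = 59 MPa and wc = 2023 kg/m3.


Ec = 0.043 * 2023^1.5 * sqrt(59) / 1000
= 30.05 GPa

30.05


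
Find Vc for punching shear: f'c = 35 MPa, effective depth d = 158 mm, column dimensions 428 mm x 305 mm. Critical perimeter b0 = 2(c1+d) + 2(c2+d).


b0 = 2*(428 + 158) + 2*(305 + 158) = 2098 mm
Vc = 0.33 * sqrt(35) * 2098 * 158 / 1000
= 647.16 kN

647.16


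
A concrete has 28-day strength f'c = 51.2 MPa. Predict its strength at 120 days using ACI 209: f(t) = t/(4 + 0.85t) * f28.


f(120) = 120 / (4 + 0.85 * 120) * 51.2
= 120 / 106.0 * 51.2
= 57.96 MPa

57.96


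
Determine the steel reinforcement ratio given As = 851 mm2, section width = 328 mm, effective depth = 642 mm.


rho = As / (b * d)
= 851 / (328 * 642)
= 0.004

0.004


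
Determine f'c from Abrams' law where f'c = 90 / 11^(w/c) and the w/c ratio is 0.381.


f'c = 90 / 11^0.381
= 90 / 2.493
= 36.1 MPa

36.1


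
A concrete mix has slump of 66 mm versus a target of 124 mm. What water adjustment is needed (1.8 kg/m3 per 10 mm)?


Difference = 124 - 66 = 58 mm
Water adjustment = 58 * 1.8 / 10 = 10.4 kg/m3

10.4


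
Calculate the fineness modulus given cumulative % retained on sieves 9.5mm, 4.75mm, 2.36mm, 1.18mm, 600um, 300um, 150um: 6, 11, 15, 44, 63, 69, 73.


FM = sum(cumulative % retained) / 100
= 281 / 100
= 2.81

2.81


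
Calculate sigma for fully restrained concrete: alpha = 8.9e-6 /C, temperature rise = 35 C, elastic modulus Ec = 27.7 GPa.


sigma = alpha * dT * Ec
= 8.9e-6 * 35 * 27.7 * 1000
= 8.629 MPa

8.629


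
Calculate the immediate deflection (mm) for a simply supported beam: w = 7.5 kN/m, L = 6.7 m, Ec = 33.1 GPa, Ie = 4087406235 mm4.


Convert: L = 6.7 m = 6700 mm, Ec = 33.1 GPa = 33100 MPa
delta = 5 * 7.5 * 6700^4 / (384 * 33100 * 4087406235)
= 1.45 mm

1.45


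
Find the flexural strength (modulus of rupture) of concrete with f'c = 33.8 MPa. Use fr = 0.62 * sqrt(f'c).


fr = 0.62 * sqrt(33.8)
= 3.605 MPa

3.605


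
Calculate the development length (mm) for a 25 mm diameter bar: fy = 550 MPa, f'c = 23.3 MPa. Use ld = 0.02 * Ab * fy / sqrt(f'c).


Ab = pi * 25^2 / 4 = 490.874 mm2
ld = 0.02 * 490.874 * 550 / sqrt(23.3)
= 1118.6 mm

1118.6


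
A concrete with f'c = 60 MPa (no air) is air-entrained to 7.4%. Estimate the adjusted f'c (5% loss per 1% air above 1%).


Strength loss = (7.4 - 1) * 5 = 32.0%
f'c = 60 * (1 - 32.0/100)
= 40.8 MPa

40.8


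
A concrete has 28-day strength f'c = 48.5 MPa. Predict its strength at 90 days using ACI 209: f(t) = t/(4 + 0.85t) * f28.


f(90) = 90 / (4 + 0.85 * 90) * 48.5
= 90 / 80.5 * 48.5
= 54.22 MPa

54.22


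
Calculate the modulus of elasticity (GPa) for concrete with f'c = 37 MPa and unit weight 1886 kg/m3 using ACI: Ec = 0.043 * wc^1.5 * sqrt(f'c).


Ec = 0.043 * 1886^1.5 * sqrt(37) / 1000
= 21.42 GPa

21.42


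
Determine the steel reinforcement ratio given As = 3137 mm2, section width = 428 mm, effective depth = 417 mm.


rho = As / (b * d)
= 3137 / (428 * 417)
= 0.0176

0.0176


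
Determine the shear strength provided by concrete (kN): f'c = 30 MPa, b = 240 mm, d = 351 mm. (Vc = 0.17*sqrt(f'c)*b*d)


Vc = 0.17 * sqrt(30) * 240 * 351 / 1000
= 78.44 kN

78.44


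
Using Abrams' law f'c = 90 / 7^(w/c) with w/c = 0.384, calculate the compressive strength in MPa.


f'c = 90 / 7^0.384
= 90 / 2.111
= 42.63 MPa

42.63


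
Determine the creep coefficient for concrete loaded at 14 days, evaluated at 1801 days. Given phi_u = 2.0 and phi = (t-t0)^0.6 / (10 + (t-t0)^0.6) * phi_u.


dt = 1801 - 14 = 1787
phi = 1787^0.6 / (10 + 1787^0.6) * 2.0
= 1.799

1.799


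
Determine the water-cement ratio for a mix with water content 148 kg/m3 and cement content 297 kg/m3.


w/c = water / cement
w/c = 148 / 297 = 0.498

0.498


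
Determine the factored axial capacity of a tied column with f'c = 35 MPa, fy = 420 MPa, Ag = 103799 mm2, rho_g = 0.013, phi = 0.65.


Ast = rho * Ag = 0.013 * 103799 = 1349.387 mm2
phi*Pn = 0.65 * 0.80 * (0.85 * 35 * (103799 - 1349.387) + 420 * 1349.387) / 1000
= 1879.6 kN

1879.6


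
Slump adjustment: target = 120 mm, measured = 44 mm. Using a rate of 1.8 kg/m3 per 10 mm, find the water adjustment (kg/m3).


Difference = 120 - 44 = 76 mm
Water adjustment = 76 * 1.8 / 10 = 13.7 kg/m3

13.7


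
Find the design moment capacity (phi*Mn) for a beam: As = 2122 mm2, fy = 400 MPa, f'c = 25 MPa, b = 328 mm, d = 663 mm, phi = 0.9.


a = As * fy / (0.85 * f'c * b)
= 2122 * 400 / (0.85 * 25 * 328)
= 121.7791 mm
Mn = As * fy * (d - a/2) / 10^6
= 511.0714 kN-m
phi*Mn = 0.9 * 511.0714 = 459.96 kN-m

459.96


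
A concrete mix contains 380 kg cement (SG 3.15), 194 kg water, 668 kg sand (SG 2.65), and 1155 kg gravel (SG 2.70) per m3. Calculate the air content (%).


Vol cement = 380 / (3.15 * 1000) = 0.120635 m3
Vol water = 194 / 1000 = 0.194 m3
Vol sand = 668 / (2.65 * 1000) = 0.252075 m3
Vol gravel = 1155 / (2.70 * 1000) = 0.427778 m3
Total solid + water volume = 0.994488 m3
Air = (1 - 0.994488) * 100 = 0.55%

0.55


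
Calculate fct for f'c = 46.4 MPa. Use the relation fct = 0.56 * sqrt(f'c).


fct = 0.56 * sqrt(46.4)
= 0.56 * 6.812
= 3.815 MPa

3.815


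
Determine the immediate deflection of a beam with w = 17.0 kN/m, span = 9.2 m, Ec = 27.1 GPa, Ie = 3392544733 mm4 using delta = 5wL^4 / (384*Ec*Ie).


Convert: L = 9.2 m = 9200 mm, Ec = 27.1 GPa = 27100 MPa
delta = 5 * 17.0 * 9200^4 / (384 * 27100 * 3392544733)
= 17.25 mm

17.25


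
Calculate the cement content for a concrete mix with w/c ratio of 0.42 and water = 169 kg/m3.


Cement = water / (w/c)
= 169 / 0.42
= 402.4 kg/m3

402.4


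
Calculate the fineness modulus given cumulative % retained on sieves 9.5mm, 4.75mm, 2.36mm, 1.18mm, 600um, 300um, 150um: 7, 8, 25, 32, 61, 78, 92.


FM = sum(cumulative % retained) / 100
= 303 / 100
= 3.03

3.03


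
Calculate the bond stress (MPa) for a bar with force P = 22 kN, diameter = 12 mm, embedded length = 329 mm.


u = P / (pi * db * ld)
= 22 * 1000 / (pi * 12 * 329)
= 1.774 MPa

1.774


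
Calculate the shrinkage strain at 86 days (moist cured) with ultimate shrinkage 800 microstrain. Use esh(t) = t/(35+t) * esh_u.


esh(86) = 86 / (35 + 86) * 800
= 86 / 121 * 800
= 568.6 microstrain

568.6


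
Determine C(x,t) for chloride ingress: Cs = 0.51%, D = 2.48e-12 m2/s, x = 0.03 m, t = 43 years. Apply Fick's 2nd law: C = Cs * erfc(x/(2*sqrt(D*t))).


t_seconds = 43 * 365.25 * 24 * 3600 = 1356976800.0 s
arg = 0.03 / (2 * sqrt(2.48e-12 * 1356976800.0))
= 0.2586
erfc(0.2586) = 0.7146
C = 0.51 * 0.7146 = 0.3645%

0.3645


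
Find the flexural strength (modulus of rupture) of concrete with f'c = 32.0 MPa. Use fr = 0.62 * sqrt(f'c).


fr = 0.62 * sqrt(32.0)
= 3.507 MPa

3.507


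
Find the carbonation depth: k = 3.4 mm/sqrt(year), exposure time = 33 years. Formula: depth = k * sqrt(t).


depth = k * sqrt(t)
= 3.4 * sqrt(33)
= 19.53 mm

19.53


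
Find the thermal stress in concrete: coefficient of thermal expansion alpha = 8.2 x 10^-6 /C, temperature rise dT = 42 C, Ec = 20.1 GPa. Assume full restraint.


sigma = alpha * dT * Ec
= 8.2e-6 * 42 * 20.1 * 1000
= 6.922 MPa

6.922


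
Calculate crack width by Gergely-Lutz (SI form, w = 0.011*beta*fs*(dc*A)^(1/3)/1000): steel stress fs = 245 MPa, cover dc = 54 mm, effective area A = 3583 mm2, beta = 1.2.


w = 0.011 * beta * fs * (dc * A)^(1/3) / 1000
= 0.011 * 1.2 * 245 * (54 * 3583)^(1/3) / 1000
= 0.187 mm

0.187


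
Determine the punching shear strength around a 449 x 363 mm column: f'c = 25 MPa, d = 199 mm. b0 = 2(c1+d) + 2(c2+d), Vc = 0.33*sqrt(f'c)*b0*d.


b0 = 2*(449 + 199) + 2*(363 + 199) = 2420 mm
Vc = 0.33 * sqrt(25) * 2420 * 199 / 1000
= 794.61 kN

794.61


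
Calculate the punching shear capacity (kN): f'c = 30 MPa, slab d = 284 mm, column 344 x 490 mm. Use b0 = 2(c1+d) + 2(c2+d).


b0 = 2*(344 + 284) + 2*(490 + 284) = 2804 mm
Vc = 0.33 * sqrt(30) * 2804 * 284 / 1000
= 1439.36 kN

1439.36


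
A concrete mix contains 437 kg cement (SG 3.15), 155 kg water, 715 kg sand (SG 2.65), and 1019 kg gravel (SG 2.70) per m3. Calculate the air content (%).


Vol cement = 437 / (3.15 * 1000) = 0.13873 m3
Vol water = 155 / 1000 = 0.155 m3
Vol sand = 715 / (2.65 * 1000) = 0.269811 m3
Vol gravel = 1019 / (2.70 * 1000) = 0.377407 m3
Total solid + water volume = 0.940949 m3
Air = (1 - 0.940949) * 100 = 5.91%

5.91


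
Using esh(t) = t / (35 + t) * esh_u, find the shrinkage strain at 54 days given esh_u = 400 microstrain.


esh(54) = 54 / (35 + 54) * 400
= 54 / 89 * 400
= 242.7 microstrain

242.7


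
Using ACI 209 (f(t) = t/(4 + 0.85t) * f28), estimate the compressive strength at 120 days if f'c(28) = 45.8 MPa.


f(120) = 120 / (4 + 0.85 * 120) * 45.8
= 120 / 106.0 * 45.8
= 51.85 MPa

51.85


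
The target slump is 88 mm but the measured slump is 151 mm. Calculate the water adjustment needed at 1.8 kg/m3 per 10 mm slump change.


Difference = 88 - 151 = -63 mm
Water adjustment = -63 * 1.8 / 10 = -11.3 kg/m3

-11.3


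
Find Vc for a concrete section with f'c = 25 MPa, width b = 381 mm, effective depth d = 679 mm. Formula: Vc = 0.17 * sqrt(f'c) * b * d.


Vc = 0.17 * sqrt(25) * 381 * 679 / 1000
= 219.89 kN

219.89


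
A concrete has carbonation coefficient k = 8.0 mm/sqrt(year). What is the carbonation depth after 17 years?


depth = k * sqrt(t)
= 8.0 * sqrt(17)
= 32.98 mm

32.98


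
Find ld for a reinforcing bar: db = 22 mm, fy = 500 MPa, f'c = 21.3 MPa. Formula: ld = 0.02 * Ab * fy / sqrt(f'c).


Ab = pi * 22^2 / 4 = 380.133 mm2
ld = 0.02 * 380.133 * 500 / sqrt(21.3)
= 823.7 mm

823.7


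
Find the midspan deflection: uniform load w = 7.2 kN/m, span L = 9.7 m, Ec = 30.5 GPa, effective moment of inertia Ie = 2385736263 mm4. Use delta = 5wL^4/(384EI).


Convert: L = 9.7 m = 9700 mm, Ec = 30.5 GPa = 30500 MPa
delta = 5 * 7.2 * 9700^4 / (384 * 30500 * 2385736263)
= 11.41 mm

11.41


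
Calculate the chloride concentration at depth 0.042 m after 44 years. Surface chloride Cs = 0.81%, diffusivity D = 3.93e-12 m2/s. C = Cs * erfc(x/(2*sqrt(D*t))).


t_seconds = 44 * 365.25 * 24 * 3600 = 1388534400.0 s
arg = 0.042 / (2 * sqrt(3.93e-12 * 1388534400.0))
= 0.2843
erfc(0.2843) = 0.6877
C = 0.81 * 0.6877 = 0.557%

0.557


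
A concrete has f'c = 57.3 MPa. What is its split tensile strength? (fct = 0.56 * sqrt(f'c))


fct = 0.56 * sqrt(57.3)
= 0.56 * 7.57
= 4.239 MPa

4.239


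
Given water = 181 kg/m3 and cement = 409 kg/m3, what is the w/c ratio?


w/c = water / cement
w/c = 181 / 409 = 0.443

0.443


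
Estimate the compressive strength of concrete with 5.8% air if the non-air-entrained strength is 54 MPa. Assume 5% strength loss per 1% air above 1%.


Strength loss = (5.8 - 1) * 5 = 24.0%
f'c = 54 * (1 - 24.0/100)
= 41.04 MPa

41.04


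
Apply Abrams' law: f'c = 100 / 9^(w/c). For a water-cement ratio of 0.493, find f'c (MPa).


f'c = 100 / 9^0.493
= 100 / 2.954
= 33.85 MPa

33.85


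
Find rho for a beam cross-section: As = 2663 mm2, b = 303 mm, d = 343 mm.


rho = As / (b * d)
= 2663 / (303 * 343)
= 0.0256

0.0256


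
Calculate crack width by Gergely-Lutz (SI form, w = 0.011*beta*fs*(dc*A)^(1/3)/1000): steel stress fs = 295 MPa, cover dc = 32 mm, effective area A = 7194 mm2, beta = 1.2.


w = 0.011 * beta * fs * (dc * A)^(1/3) / 1000
= 0.011 * 1.2 * 295 * (32 * 7194)^(1/3) / 1000
= 0.239 mm

0.239


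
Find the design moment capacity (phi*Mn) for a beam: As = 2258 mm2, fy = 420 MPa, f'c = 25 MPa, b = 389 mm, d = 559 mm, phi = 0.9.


a = As * fy / (0.85 * f'c * b)
= 2258 * 420 / (0.85 * 25 * 389)
= 114.7268 mm
Mn = As * fy * (d - a/2) / 10^6
= 475.7321 kN-m
phi*Mn = 0.9 * 475.7321 = 428.16 kN-m

428.16


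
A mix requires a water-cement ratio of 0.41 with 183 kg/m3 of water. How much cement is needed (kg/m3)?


Cement = water / (w/c)
= 183 / 0.41
= 446.3 kg/m3

446.3


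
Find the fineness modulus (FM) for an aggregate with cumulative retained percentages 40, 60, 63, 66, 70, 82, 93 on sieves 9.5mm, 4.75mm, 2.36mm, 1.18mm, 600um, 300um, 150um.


FM = sum(cumulative % retained) / 100
= 474 / 100
= 4.74

4.74


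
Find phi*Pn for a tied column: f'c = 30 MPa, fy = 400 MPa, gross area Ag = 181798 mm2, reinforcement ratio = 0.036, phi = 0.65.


Ast = rho * Ag = 0.036 * 181798 = 6544.728 mm2
phi*Pn = 0.65 * 0.80 * (0.85 * 30 * (181798 - 6544.728) + 400 * 6544.728) / 1000
= 3685.16 kN

3685.16


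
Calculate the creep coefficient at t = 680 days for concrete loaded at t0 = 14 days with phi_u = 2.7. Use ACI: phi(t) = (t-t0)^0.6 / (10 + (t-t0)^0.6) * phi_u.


dt = 680 - 14 = 666
phi = 666^0.6 / (10 + 666^0.6) * 2.7
= 2.246

2.246


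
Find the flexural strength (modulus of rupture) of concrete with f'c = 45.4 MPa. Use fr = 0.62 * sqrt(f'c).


fr = 0.62 * sqrt(45.4)
= 4.178 MPa

4.178


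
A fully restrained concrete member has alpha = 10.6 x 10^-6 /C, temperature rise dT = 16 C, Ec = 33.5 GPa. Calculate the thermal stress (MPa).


sigma = alpha * dT * Ec
= 10.6e-6 * 16 * 33.5 * 1000
= 5.682 MPa

5.682


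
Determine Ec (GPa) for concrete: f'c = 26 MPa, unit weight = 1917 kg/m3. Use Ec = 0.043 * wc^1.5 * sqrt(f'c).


Ec = 0.043 * 1917^1.5 * sqrt(26) / 1000
= 18.4 GPa

18.4


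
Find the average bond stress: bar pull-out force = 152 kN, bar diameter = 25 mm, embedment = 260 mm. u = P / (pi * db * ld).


u = P / (pi * db * ld)
= 152 * 1000 / (pi * 25 * 260)
= 7.444 MPa

7.444


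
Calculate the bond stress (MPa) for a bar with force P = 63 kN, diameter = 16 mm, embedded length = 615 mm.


u = P / (pi * db * ld)
= 63 * 1000 / (pi * 16 * 615)
= 2.038 MPa

2.038


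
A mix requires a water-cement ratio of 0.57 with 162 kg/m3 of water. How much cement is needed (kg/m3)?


Cement = water / (w/c)
= 162 / 0.57
= 284.2 kg/m3

284.2


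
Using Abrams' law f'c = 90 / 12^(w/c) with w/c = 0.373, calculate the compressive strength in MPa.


f'c = 90 / 12^0.373
= 90 / 2.527
= 35.62 MPa

35.62


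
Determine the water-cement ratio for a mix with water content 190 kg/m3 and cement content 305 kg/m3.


w/c = water / cement
w/c = 190 / 305 = 0.623

0.623


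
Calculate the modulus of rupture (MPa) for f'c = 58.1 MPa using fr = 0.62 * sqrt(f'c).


fr = 0.62 * sqrt(58.1)
= 4.726 MPa

4.726


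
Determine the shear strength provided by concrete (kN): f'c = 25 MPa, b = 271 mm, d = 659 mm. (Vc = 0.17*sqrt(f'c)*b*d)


Vc = 0.17 * sqrt(25) * 271 * 659 / 1000
= 151.8 kN

151.8


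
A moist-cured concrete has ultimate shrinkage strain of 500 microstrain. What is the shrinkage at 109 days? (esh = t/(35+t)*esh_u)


esh(109) = 109 / (35 + 109) * 500
= 109 / 144 * 500
= 378.5 microstrain

378.5


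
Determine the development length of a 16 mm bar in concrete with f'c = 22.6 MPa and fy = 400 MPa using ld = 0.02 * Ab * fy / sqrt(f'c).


Ab = pi * 16^2 / 4 = 201.062 mm2
ld = 0.02 * 201.062 * 400 / sqrt(22.6)
= 338.3 mm

338.3


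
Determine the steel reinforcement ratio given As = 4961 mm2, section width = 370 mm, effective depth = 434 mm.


rho = As / (b * d)
= 4961 / (370 * 434)
= 0.0309

0.0309


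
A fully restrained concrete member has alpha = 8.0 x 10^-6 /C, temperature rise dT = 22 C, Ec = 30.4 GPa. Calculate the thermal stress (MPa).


sigma = alpha * dT * Ec
= 8.0e-6 * 22 * 30.4 * 1000
= 5.35 MPa

5.35


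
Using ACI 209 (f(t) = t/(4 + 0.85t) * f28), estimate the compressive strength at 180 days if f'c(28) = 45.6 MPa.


f(180) = 180 / (4 + 0.85 * 180) * 45.6
= 180 / 157.0 * 45.6
= 52.28 MPa

52.28


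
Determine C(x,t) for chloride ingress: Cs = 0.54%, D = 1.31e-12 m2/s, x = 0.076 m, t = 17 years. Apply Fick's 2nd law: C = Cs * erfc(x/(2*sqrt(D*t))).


t_seconds = 17 * 365.25 * 24 * 3600 = 536479200.0 s
arg = 0.076 / (2 * sqrt(1.31e-12 * 536479200.0))
= 1.4334
erfc(1.4334) = 0.0426
C = 0.54 * 0.0426 = 0.023%

0.023


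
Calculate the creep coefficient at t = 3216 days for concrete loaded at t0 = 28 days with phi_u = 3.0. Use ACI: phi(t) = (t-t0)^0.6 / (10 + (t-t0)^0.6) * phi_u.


dt = 3216 - 28 = 3188
phi = 3188^0.6 / (10 + 3188^0.6) * 3.0
= 2.78

2.78


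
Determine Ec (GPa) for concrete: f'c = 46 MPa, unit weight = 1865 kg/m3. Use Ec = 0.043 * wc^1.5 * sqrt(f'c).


Ec = 0.043 * 1865^1.5 * sqrt(46) / 1000
= 23.49 GPa

23.49


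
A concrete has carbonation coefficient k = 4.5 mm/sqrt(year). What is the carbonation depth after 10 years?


depth = k * sqrt(t)
= 4.5 * sqrt(10)
= 14.23 mm

14.23


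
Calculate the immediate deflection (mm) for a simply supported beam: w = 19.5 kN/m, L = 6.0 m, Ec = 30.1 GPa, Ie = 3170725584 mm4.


Convert: L = 6.0 m = 6000 mm, Ec = 30.1 GPa = 30100 MPa
delta = 5 * 19.5 * 6000^4 / (384 * 30100 * 3170725584)
= 3.45 mm

3.45


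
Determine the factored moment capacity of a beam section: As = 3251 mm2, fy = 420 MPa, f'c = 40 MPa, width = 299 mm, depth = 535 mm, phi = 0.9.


a = As * fy / (0.85 * f'c * b)
= 3251 * 420 / (0.85 * 40 * 299)
= 134.3124 mm
Mn = As * fy * (d - a/2) / 10^6
= 638.8033 kN-m
phi*Mn = 0.9 * 638.8033 = 574.92 kN-m

574.92


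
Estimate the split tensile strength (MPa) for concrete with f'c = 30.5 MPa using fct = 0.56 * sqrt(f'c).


fct = 0.56 * sqrt(30.5)
= 0.56 * 5.523
= 3.093 MPa

3.093


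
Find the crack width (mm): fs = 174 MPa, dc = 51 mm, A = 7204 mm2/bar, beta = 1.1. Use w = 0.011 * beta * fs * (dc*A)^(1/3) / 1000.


w = 0.011 * beta * fs * (dc * A)^(1/3) / 1000
= 0.011 * 1.1 * 174 * (51 * 7204)^(1/3) / 1000
= 0.151 mm

0.151


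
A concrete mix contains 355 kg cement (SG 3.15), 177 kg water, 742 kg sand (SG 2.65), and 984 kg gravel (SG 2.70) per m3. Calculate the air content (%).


Vol cement = 355 / (3.15 * 1000) = 0.112698 m3
Vol water = 177 / 1000 = 0.177 m3
Vol sand = 742 / (2.65 * 1000) = 0.28 m3
Vol gravel = 984 / (2.70 * 1000) = 0.364444 m3
Total solid + water volume = 0.934143 m3
Air = (1 - 0.934143) * 100 = 6.59%

6.59


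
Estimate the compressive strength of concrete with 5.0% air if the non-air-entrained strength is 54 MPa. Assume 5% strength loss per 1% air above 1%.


Strength loss = (5.0 - 1) * 5 = 20.0%
f'c = 54 * (1 - 20.0/100)
= 43.2 MPa

43.2


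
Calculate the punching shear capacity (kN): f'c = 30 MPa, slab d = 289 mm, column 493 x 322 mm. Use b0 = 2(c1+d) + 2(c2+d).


b0 = 2*(493 + 289) + 2*(322 + 289) = 2786 mm
Vc = 0.33 * sqrt(30) * 2786 * 289 / 1000
= 1455.3 kN

1455.3


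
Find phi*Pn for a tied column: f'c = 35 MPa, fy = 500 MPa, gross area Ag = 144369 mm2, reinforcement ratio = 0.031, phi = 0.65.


Ast = rho * Ag = 0.031 * 144369 = 4475.439 mm2
phi*Pn = 0.65 * 0.80 * (0.85 * 35 * (144369 - 4475.439) + 500 * 4475.439) / 1000
= 3327.77 kN

3327.77


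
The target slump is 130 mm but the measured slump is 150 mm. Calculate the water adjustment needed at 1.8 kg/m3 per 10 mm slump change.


Difference = 130 - 150 = -20 mm
Water adjustment = -20 * 1.8 / 10 = -3.6 kg/m3

-3.6


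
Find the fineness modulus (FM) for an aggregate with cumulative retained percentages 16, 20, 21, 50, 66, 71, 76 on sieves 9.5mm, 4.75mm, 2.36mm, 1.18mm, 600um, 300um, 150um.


FM = sum(cumulative % retained) / 100
= 320 / 100
= 3.2

3.2


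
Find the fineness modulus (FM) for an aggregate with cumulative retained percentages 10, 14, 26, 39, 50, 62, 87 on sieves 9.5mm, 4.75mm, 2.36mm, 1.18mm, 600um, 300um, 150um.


FM = sum(cumulative % retained) / 100
= 288 / 100
= 2.88

2.88


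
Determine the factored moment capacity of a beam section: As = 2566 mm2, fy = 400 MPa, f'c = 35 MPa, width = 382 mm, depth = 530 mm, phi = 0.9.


a = As * fy / (0.85 * f'c * b)
= 2566 * 400 / (0.85 * 35 * 382)
= 90.3163 mm
Mn = As * fy * (d - a/2) / 10^6
= 497.6417 kN-m
phi*Mn = 0.9 * 497.6417 = 447.88 kN-m

447.88


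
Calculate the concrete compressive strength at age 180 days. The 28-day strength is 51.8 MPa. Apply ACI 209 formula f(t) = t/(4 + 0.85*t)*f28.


f(180) = 180 / (4 + 0.85 * 180) * 51.8
= 180 / 157.0 * 51.8
= 59.39 MPa

59.39


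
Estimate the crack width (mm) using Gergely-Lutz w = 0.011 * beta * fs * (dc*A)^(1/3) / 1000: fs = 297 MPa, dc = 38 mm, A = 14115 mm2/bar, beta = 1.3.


w = 0.011 * beta * fs * (dc * A)^(1/3) / 1000
= 0.011 * 1.3 * 297 * (38 * 14115)^(1/3) / 1000
= 0.345 mm

0.345


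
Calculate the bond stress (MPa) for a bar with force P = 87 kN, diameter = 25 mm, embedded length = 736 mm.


u = P / (pi * db * ld)
= 87 * 1000 / (pi * 25 * 736)
= 1.505 MPa

1.505


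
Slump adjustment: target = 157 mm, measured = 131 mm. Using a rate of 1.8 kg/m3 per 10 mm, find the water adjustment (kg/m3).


Difference = 157 - 131 = 26 mm
Water adjustment = 26 * 1.8 / 10 = 4.7 kg/m3

4.7


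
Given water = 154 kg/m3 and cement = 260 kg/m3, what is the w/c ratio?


w/c = water / cement
w/c = 154 / 260 = 0.592

0.592


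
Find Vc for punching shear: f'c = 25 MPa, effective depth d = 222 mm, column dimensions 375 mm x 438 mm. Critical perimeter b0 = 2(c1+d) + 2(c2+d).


b0 = 2*(375 + 222) + 2*(438 + 222) = 2514 mm
Vc = 0.33 * sqrt(25) * 2514 * 222 / 1000
= 920.88 kN

920.88


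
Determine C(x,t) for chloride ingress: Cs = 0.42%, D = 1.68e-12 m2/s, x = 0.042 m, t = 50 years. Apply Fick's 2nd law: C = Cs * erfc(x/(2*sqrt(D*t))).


t_seconds = 50 * 365.25 * 24 * 3600 = 1577880000.0 s
arg = 0.042 / (2 * sqrt(1.68e-12 * 1577880000.0))
= 0.4079
erfc(0.4079) = 0.5641
C = 0.42 * 0.5641 = 0.2369%

0.2369


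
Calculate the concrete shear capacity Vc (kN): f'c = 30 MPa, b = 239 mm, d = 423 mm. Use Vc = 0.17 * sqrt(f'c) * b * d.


Vc = 0.17 * sqrt(30) * 239 * 423 / 1000
= 94.13 kN

94.13


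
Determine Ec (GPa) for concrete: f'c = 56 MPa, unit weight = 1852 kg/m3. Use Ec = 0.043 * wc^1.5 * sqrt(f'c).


Ec = 0.043 * 1852^1.5 * sqrt(56) / 1000
= 25.65 GPa

25.65


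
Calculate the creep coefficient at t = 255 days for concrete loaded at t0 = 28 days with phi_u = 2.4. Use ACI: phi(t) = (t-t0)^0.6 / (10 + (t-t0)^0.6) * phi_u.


dt = 255 - 28 = 227
phi = 227^0.6 / (10 + 227^0.6) * 2.4
= 1.732

1.732


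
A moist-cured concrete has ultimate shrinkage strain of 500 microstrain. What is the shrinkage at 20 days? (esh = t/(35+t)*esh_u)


esh(20) = 20 / (35 + 20) * 500
= 20 / 55 * 500
= 181.8 microstrain

181.8


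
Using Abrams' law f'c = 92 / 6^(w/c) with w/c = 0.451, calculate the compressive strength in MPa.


f'c = 92 / 6^0.451
= 92 / 2.244
= 41.01 MPa

41.01


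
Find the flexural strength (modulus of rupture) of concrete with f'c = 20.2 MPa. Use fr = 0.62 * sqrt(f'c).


fr = 0.62 * sqrt(20.2)
= 2.787 MPa

2.787


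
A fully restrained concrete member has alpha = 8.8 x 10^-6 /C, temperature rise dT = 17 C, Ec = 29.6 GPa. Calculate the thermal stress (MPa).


sigma = alpha * dT * Ec
= 8.8e-6 * 17 * 29.6 * 1000
= 4.428 MPa

4.428


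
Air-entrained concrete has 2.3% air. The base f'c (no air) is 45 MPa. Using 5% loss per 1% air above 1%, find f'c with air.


Strength loss = (2.3 - 1) * 5 = 6.5%
f'c = 45 * (1 - 6.5/100)
= 42.08 MPa

42.08


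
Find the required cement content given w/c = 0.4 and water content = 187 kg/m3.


Cement = water / (w/c)
= 187 / 0.4
= 467.5 kg/m3

467.5


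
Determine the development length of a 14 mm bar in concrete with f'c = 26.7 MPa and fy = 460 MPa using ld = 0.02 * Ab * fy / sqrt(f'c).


Ab = pi * 14^2 / 4 = 153.938 mm2
ld = 0.02 * 153.938 * 460 / sqrt(26.7)
= 274.1 mm

274.1


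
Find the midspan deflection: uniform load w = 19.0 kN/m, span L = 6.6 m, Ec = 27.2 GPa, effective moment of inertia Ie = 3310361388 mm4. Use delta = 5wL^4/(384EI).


Convert: L = 6.6 m = 6600 mm, Ec = 27.2 GPa = 27200 MPa
delta = 5 * 19.0 * 6600^4 / (384 * 27200 * 3310361388)
= 5.21 mm

5.21


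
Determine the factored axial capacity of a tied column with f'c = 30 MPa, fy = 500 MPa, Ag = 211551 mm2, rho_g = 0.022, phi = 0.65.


Ast = rho * Ag = 0.022 * 211551 = 4654.122 mm2
phi*Pn = 0.65 * 0.80 * (0.85 * 30 * (211551 - 4654.122) + 500 * 4654.122) / 1000
= 3953.52 kN

3953.52


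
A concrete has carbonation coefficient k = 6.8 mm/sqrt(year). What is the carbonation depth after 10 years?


depth = k * sqrt(t)
= 6.8 * sqrt(10)
= 21.5 mm

21.5


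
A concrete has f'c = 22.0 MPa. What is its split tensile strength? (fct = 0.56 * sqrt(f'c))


fct = 0.56 * sqrt(22.0)
= 0.56 * 4.69
= 2.627 MPa

2.627


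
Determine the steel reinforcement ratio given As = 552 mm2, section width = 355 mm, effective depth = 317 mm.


rho = As / (b * d)
= 552 / (355 * 317)
= 0.0049

0.0049


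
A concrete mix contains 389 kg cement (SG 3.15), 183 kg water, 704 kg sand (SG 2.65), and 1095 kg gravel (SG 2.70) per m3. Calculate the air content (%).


Vol cement = 389 / (3.15 * 1000) = 0.123492 m3
Vol water = 183 / 1000 = 0.183 m3
Vol sand = 704 / (2.65 * 1000) = 0.26566 m3
Vol gravel = 1095 / (2.70 * 1000) = 0.405556 m3
Total solid + water volume = 0.977708 m3
Air = (1 - 0.977708) * 100 = 2.23%

2.23
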